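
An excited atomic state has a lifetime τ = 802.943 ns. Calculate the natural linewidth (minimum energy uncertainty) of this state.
409.875 peV

Using the energy-time uncertainty principle:
ΔEΔt ≥ ℏ/2

The lifetime τ represents the time uncertainty Δt.
The natural linewidth (minimum energy uncertainty) is:

ΔE = ℏ/(2τ)
ΔE = (1.055e-34 J·s) / (2 × 8.029e-07 s)
ΔE = 6.567e-29 J = 409.875 peV

This natural linewidth limits the precision of spectroscopic measurements.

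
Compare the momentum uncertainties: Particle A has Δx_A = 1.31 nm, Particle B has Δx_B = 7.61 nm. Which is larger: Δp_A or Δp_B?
Particle A has the larger minimum momentum uncertainty, by a factor of 5.81.

For each particle, the minimum momentum uncertainty is Δp_min = ℏ/(2Δx):

Particle A: Δp_A = ℏ/(2×1.310e-09 m) = 4.025e-26 kg·m/s
Particle B: Δp_B = ℏ/(2×7.610e-09 m) = 6.929e-27 kg·m/s

Ratio: Δp_A/Δp_B = 5.81

Since Δp_min ∝ 1/Δx, the particle with smaller position uncertainty (A) has larger momentum uncertainty.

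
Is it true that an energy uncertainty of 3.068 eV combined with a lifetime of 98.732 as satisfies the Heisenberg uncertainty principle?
No, it violates the uncertainty relation.

Calculate the product ΔEΔt:
ΔE = 3.068 eV = 4.915e-19 J
ΔEΔt = (4.915e-19 J) × (9.873e-17 s)
ΔEΔt = 4.853e-35 J·s

Compare to the minimum allowed value ℏ/2:
ℏ/2 = 5.273e-35 J·s

Since ΔEΔt = 4.853e-35 J·s < 5.273e-35 J·s = ℏ/2,
this violates the uncertainty relation.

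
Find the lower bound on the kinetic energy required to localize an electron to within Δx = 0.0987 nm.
977.752 meV

Localizing a particle requires giving it sufficient momentum uncertainty:

1. From uncertainty principle: Δp ≥ ℏ/(2Δx)
   Δp_min = (1.055e-34 J·s) / (2 × 9.870e-11 m)
   Δp_min = 5.342e-25 kg·m/s

2. This momentum uncertainty corresponds to kinetic energy:
   KE ≈ (Δp)²/(2m) = (5.342e-25)²/(2 × 9.109e-31 kg)
   KE = 1.567e-19 J = 977.752 meV

Tighter localization requires more energy.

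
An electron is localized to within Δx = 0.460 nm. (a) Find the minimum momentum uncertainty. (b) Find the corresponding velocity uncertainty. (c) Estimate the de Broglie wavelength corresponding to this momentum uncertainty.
(a) Δp_min = 1.146 × 10^-25 kg·m/s
(b) Δv_min = 125.834 km/s
(c) λ_dB = 5.781 nm

Step-by-step:

(a) From the uncertainty principle:
Δp_min = ℏ/(2Δx) = (1.055e-34 J·s)/(2 × 4.600e-10 m) = 1.146e-25 kg·m/s

(b) The velocity uncertainty:
Δv = Δp/m = (1.146e-25 kg·m/s)/(9.109e-31 kg) = 1.258e+05 m/s = 125.834 km/s

(c) The de Broglie wavelength for this momentum:
λ = h/p = (6.626e-34 J·s)/(1.146e-25 kg·m/s) = 5.781e-09 m = 5.781 nm

Note: The de Broglie wavelength is comparable to the localization size, as expected from wave-particle duality.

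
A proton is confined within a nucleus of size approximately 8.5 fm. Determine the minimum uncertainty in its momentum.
6.203 × 10^-21 kg·m/s

Using the Heisenberg uncertainty principle:
ΔxΔp ≥ ℏ/2

With Δx ≈ L = 8.500e-15 m (the confinement size):
Δp_min = ℏ/(2Δx)
Δp_min = (1.055e-34 J·s) / (2 × 8.500e-15 m)
Δp_min = 6.203e-21 kg·m/s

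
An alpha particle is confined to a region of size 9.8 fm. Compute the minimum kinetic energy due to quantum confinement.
13.597 keV

Using the uncertainty principle:

1. Position uncertainty: Δx ≈ 9.800e-15 m
2. Minimum momentum uncertainty: Δp = ℏ/(2Δx) = 5.380e-21 kg·m/s
3. Minimum kinetic energy:
   KE = (Δp)²/(2m) = (5.380e-21)²/(2 × 6.645e-27 kg)
   KE = 2.178e-15 J = 13.597 keV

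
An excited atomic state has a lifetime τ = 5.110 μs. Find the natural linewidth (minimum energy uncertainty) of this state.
64.404 peV

Using the energy-time uncertainty principle:
ΔEΔt ≥ ℏ/2

The lifetime τ represents the time uncertainty Δt.
The natural linewidth (minimum energy uncertainty) is:

ΔE = ℏ/(2τ)
ΔE = (1.055e-34 J·s) / (2 × 5.110e-06 s)
ΔE = 1.032e-29 J = 64.404 peV

This natural linewidth limits the precision of spectroscopic measurements.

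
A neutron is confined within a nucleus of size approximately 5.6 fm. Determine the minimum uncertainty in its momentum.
9.416 × 10^-21 kg·m/s

Using the Heisenberg uncertainty principle:
ΔxΔp ≥ ℏ/2

With Δx ≈ L = 5.600e-15 m (the confinement size):
Δp_min = ℏ/(2Δx)
Δp_min = (1.055e-34 J·s) / (2 × 5.600e-15 m)
Δp_min = 9.416e-21 kg·m/s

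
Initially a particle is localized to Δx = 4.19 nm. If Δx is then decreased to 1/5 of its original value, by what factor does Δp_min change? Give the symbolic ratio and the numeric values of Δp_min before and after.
Original Δp_min = 1.258 × 10^-26 kg·m/s; new Δp'_min = 6.292 × 10^-26 kg·m/s; ratio Δp'_min/Δp_min = 5.

From the uncertainty principle ΔxΔp ≥ ℏ/2, the minimum momentum uncertainty is Δp_min = ℏ/(2Δx).

Original (Δx = 4.19 nm = 4.190e-09 m):
Δp_min = (1.055e-34 J·s)/(2 × 4.190e-09 m) = 1.258e-26 kg·m/s

When Δx → (1/5)Δx:
Δp'_min = ℏ/(2 × (1/5)Δx) = 5 × ℏ/(2Δx) = 5 × Δp_min
Δp'_min = 5 × 1.258e-26 kg·m/s = 6.292e-26 kg·m/s

Since Δp_min ∝ 1/Δx, when Δx is decreased to 1/5 of its original value, Δp_min increases to 5 times its original value.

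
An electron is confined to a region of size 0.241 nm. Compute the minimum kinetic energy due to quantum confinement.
163.994 meV

Using the uncertainty principle:

1. Position uncertainty: Δx ≈ 2.410e-10 m
2. Minimum momentum uncertainty: Δp = ℏ/(2Δx) = 2.188e-25 kg·m/s
3. Minimum kinetic energy:
   KE = (Δp)²/(2m) = (2.188e-25)²/(2 × 9.109e-31 kg)
   KE = 2.627e-20 J = 163.994 meV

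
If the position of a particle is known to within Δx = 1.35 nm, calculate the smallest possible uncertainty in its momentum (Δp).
3.906 × 10^-26 kg·m/s

Using the Heisenberg uncertainty principle:
ΔxΔp ≥ ℏ/2

The minimum uncertainty in momentum is:
Δp_min = ℏ/(2Δx)
Δp_min = (1.055e-34 J·s) / (2 × 1.350e-09 m)
Δp_min = 3.906e-26 kg·m/s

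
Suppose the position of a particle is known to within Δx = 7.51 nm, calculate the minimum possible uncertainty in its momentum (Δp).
7.021 × 10^-27 kg·m/s

Using the Heisenberg uncertainty principle:
ΔxΔp ≥ ℏ/2

The minimum uncertainty in momentum is:
Δp_min = ℏ/(2Δx)
Δp_min = (1.055e-34 J·s) / (2 × 7.510e-09 m)
Δp_min = 7.021e-27 kg·m/s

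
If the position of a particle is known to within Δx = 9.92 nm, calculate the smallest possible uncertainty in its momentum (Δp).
5.315 × 10^-27 kg·m/s

Using the Heisenberg uncertainty principle:
ΔxΔp ≥ ℏ/2

The minimum uncertainty in momentum is:
Δp_min = ℏ/(2Δx)
Δp_min = (1.055e-34 J·s) / (2 × 9.920e-09 m)
Δp_min = 5.315e-27 kg·m/s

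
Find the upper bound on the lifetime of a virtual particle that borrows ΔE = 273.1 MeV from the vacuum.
1.205 ys

Using the energy-time uncertainty principle:
ΔEΔt ≥ ℏ/2

For a virtual particle borrowing energy ΔE, the maximum lifetime is:
Δt_max = ℏ/(2ΔE)

Converting energy:
ΔE = 273.1 MeV = 4.376e-11 J

Δt_max = (1.055e-34 J·s) / (2 × 4.376e-11 J)
Δt_max = 1.205e-24 s = 1.205 ys

Virtual particles with higher borrowed energy exist for shorter times.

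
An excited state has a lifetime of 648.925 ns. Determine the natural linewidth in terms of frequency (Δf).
122.630 kHz

Using the energy-time uncertainty principle and E = hf:
ΔEΔt ≥ ℏ/2
hΔf·Δt ≥ ℏ/2

The minimum frequency uncertainty is:
Δf = ℏ/(2hτ) = 1/(4πτ)
Δf = 1/(4π × 6.489e-07 s)
Δf = 1.226e+05 Hz = 122.630 kHz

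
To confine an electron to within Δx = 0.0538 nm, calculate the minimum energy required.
3.291 eV

Localizing a particle requires giving it sufficient momentum uncertainty:

1. From uncertainty principle: Δp ≥ ℏ/(2Δx)
   Δp_min = (1.055e-34 J·s) / (2 × 5.380e-11 m)
   Δp_min = 9.801e-25 kg·m/s

2. This momentum uncertainty corresponds to kinetic energy:
   KE ≈ (Δp)²/(2m) = (9.801e-25)²/(2 × 9.109e-31 kg)
   KE = 5.272e-19 J = 3.291 eV

Tighter localization requires more energy.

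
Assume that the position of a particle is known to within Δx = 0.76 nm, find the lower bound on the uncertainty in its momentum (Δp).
6.938 × 10^-26 kg·m/s

Using the Heisenberg uncertainty principle:
ΔxΔp ≥ ℏ/2

The minimum uncertainty in momentum is:
Δp_min = ℏ/(2Δx)
Δp_min = (1.055e-34 J·s) / (2 × 7.600e-10 m)
Δp_min = 6.938e-26 kg·m/s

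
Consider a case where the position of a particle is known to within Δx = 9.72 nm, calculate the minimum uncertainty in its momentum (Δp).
5.425 × 10^-27 kg·m/s

Using the Heisenberg uncertainty principle:
ΔxΔp ≥ ℏ/2

The minimum uncertainty in momentum is:
Δp_min = ℏ/(2Δx)
Δp_min = (1.055e-34 J·s) / (2 × 9.720e-09 m)
Δp_min = 5.425e-27 kg·m/s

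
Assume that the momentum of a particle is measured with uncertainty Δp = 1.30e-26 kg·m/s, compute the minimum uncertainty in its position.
4.056 nm

Using the Heisenberg uncertainty principle:
ΔxΔp ≥ ℏ/2

The minimum uncertainty in position is:
Δx_min = ℏ/(2Δp)
Δx_min = (1.055e-34 J·s) / (2 × 1.300e-26 kg·m/s)
Δx_min = 4.056e-09 m = 4.056 nm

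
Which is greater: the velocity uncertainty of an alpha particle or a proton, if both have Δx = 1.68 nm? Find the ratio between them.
The proton has the larger minimum velocity uncertainty, by a ratio of 4.0.

For both particles, Δp_min = ℏ/(2Δx) = 3.139e-26 kg·m/s (same for both).

The velocity uncertainty is Δv = Δp/m:
- alpha particle: Δv = 3.139e-26 / 6.645e-27 = 4.724e+00 m/s = 4.724 m/s
- proton: Δv = 3.139e-26 / 1.673e-27 = 1.876e+01 m/s = 18.765 m/s

Ratio: 1.876e+01 / 4.724e+00 = 4.0

The lighter particle has larger velocity uncertainty because Δv ∝ 1/m.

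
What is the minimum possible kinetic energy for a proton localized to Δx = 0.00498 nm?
209.168 meV

Localizing a particle requires giving it sufficient momentum uncertainty:

1. From uncertainty principle: Δp ≥ ℏ/(2Δx)
   Δp_min = (1.055e-34 J·s) / (2 × 4.980e-12 m)
   Δp_min = 1.059e-23 kg·m/s

2. This momentum uncertainty corresponds to kinetic energy:
   KE ≈ (Δp)²/(2m) = (1.059e-23)²/(2 × 1.673e-27 kg)
   KE = 3.351e-20 J = 209.168 meV

Tighter localization requires more energy.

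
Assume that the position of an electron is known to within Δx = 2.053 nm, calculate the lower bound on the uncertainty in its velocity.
28.195 km/s

Using the Heisenberg uncertainty principle and Δp = mΔv:
ΔxΔp ≥ ℏ/2
Δx(mΔv) ≥ ℏ/2

The minimum uncertainty in velocity is:
Δv_min = ℏ/(2mΔx)
Δv_min = (1.055e-34 J·s) / (2 × 9.109e-31 kg × 2.053e-09 m)
Δv_min = 2.819e+04 m/s = 28.195 km/s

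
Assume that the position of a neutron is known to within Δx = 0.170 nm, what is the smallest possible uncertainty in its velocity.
185.183 m/s

Using the Heisenberg uncertainty principle and Δp = mΔv:
ΔxΔp ≥ ℏ/2
Δx(mΔv) ≥ ℏ/2

The minimum uncertainty in velocity is:
Δv_min = ℏ/(2mΔx)
Δv_min = (1.055e-34 J·s) / (2 × 1.675e-27 kg × 1.700e-10 m)
Δv_min = 1.852e+02 m/s = 185.183 m/s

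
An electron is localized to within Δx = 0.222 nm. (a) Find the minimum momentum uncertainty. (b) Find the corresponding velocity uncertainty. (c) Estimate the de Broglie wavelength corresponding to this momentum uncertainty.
(a) Δp_min = 2.375 × 10^-25 kg·m/s
(b) Δv_min = 260.738 km/s
(c) λ_dB = 2.790 nm

Step-by-step:

(a) From the uncertainty principle:
Δp_min = ℏ/(2Δx) = (1.055e-34 J·s)/(2 × 2.220e-10 m) = 2.375e-25 kg·m/s

(b) The velocity uncertainty:
Δv = Δp/m = (2.375e-25 kg·m/s)/(9.109e-31 kg) = 2.607e+05 m/s = 260.738 km/s

(c) The de Broglie wavelength for this momentum:
λ = h/p = (6.626e-34 J·s)/(2.375e-25 kg·m/s) = 2.790e-09 m = 2.790 nm

Note: The de Broglie wavelength is comparable to the localization size, as expected from wave-particle duality.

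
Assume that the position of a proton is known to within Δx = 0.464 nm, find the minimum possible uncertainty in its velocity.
67.941 m/s

Using the Heisenberg uncertainty principle and Δp = mΔv:
ΔxΔp ≥ ℏ/2
Δx(mΔv) ≥ ℏ/2

The minimum uncertainty in velocity is:
Δv_min = ℏ/(2mΔx)
Δv_min = (1.055e-34 J·s) / (2 × 1.673e-27 kg × 4.640e-10 m)
Δv_min = 6.794e+01 m/s = 67.941 m/s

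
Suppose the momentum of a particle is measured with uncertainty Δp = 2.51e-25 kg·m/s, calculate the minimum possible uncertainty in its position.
210.074 pm

Using the Heisenberg uncertainty principle:
ΔxΔp ≥ ℏ/2

The minimum uncertainty in position is:
Δx_min = ℏ/(2Δp)
Δx_min = (1.055e-34 J·s) / (2 × 2.510e-25 kg·m/s)
Δx_min = 2.101e-10 m = 210.074 pm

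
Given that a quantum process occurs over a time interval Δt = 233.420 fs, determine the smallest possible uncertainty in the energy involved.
1.410 meV

Using the energy-time uncertainty principle:
ΔEΔt ≥ ℏ/2

The minimum uncertainty in energy is:
ΔE_min = ℏ/(2Δt)
ΔE_min = (1.055e-34 J·s) / (2 × 2.334e-13 s)
ΔE_min = 2.259e-22 J = 1.410 meV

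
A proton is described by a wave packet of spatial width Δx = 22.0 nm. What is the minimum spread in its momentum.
2.397 × 10^-27 kg·m/s

For a wave packet, the spatial width Δx and momentum spread Δp are related by the uncertainty principle:
ΔxΔp ≥ ℏ/2

The minimum momentum spread is:
Δp_min = ℏ/(2Δx)
Δp_min = (1.055e-34 J·s) / (2 × 2.200e-08 m)
Δp_min = 2.397e-27 kg·m/s

A wave packet cannot have both a well-defined position and well-defined momentum.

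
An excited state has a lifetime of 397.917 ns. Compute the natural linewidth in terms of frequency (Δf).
199.985 kHz

Using the energy-time uncertainty principle and E = hf:
ΔEΔt ≥ ℏ/2
hΔf·Δt ≥ ℏ/2

The minimum frequency uncertainty is:
Δf = ℏ/(2hτ) = 1/(4πτ)
Δf = 1/(4π × 3.979e-07 s)
Δf = 2.000e+05 Hz = 199.985 kHz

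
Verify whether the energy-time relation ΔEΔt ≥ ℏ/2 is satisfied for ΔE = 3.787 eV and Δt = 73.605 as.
No, it violates the uncertainty relation.

Calculate the product ΔEΔt:
ΔE = 3.787 eV = 6.067e-19 J
ΔEΔt = (6.067e-19 J) × (7.361e-17 s)
ΔEΔt = 4.466e-35 J·s

Compare to the minimum allowed value ℏ/2:
ℏ/2 = 5.273e-35 J·s

Since ΔEΔt = 4.466e-35 J·s < 5.273e-35 J·s = ℏ/2,
this violates the uncertainty relation.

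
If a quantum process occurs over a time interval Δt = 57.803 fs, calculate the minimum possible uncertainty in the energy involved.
5.694 meV

Using the energy-time uncertainty principle:
ΔEΔt ≥ ℏ/2

The minimum uncertainty in energy is:
ΔE_min = ℏ/(2Δt)
ΔE_min = (1.055e-34 J·s) / (2 × 5.780e-14 s)
ΔE_min = 9.122e-22 J = 5.694 meV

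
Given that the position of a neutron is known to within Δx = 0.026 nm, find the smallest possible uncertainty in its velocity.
1.211 km/s

Using the Heisenberg uncertainty principle and Δp = mΔv:
ΔxΔp ≥ ℏ/2
Δx(mΔv) ≥ ℏ/2

The minimum uncertainty in velocity is:
Δv_min = ℏ/(2mΔx)
Δv_min = (1.055e-34 J·s) / (2 × 1.675e-27 kg × 2.600e-11 m)
Δv_min = 1.211e+03 m/s = 1.211 km/s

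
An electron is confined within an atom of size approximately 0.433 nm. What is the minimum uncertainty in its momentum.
1.218 × 10^-25 kg·m/s

Using the Heisenberg uncertainty principle:
ΔxΔp ≥ ℏ/2

With Δx ≈ L = 4.330e-10 m (the confinement size):
Δp_min = ℏ/(2Δx)
Δp_min = (1.055e-34 J·s) / (2 × 4.330e-10 m)
Δp_min = 1.218e-25 kg·m/s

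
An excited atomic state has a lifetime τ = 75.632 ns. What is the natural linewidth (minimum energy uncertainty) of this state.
4.351 neV

Using the energy-time uncertainty principle:
ΔEΔt ≥ ℏ/2

The lifetime τ represents the time uncertainty Δt.
The natural linewidth (minimum energy uncertainty) is:

ΔE = ℏ/(2τ)
ΔE = (1.055e-34 J·s) / (2 × 7.563e-08 s)
ΔE = 6.972e-28 J = 4.351 neV

This natural linewidth limits the precision of spectroscopic measurements.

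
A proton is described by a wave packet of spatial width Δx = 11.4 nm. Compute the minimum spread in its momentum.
4.625 × 10^-27 kg·m/s

For a wave packet, the spatial width Δx and momentum spread Δp are related by the uncertainty principle:
ΔxΔp ≥ ℏ/2

The minimum momentum spread is:
Δp_min = ℏ/(2Δx)
Δp_min = (1.055e-34 J·s) / (2 × 1.140e-08 m)
Δp_min = 4.625e-27 kg·m/s

A wave packet cannot have both a well-defined position and well-defined momentum.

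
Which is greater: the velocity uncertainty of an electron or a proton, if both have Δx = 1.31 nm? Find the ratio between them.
The electron has the larger minimum velocity uncertainty, by a ratio of 1836.2.

For both particles, Δp_min = ℏ/(2Δx) = 4.025e-26 kg·m/s (same for both).

The velocity uncertainty is Δv = Δp/m:
- electron: Δv = 4.025e-26 / 9.109e-31 = 4.419e+04 m/s = 44.186 km/s
- proton: Δv = 4.025e-26 / 1.673e-27 = 2.406e+01 m/s = 24.065 m/s

Ratio: 4.419e+04 / 2.406e+01 = 1836.2

The lighter particle has larger velocity uncertainty because Δv ∝ 1/m.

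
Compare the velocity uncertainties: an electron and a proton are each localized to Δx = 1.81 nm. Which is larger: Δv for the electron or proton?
The electron has the larger minimum velocity uncertainty, by a ratio of 1836.2.

For both particles, Δp_min = ℏ/(2Δx) = 2.913e-26 kg·m/s (same for both).

The velocity uncertainty is Δv = Δp/m:
- electron: Δv = 2.913e-26 / 9.109e-31 = 3.198e+04 m/s = 31.980 km/s
- proton: Δv = 2.913e-26 / 1.673e-27 = 1.742e+01 m/s = 17.417 m/s

Ratio: 3.198e+04 / 1.742e+01 = 1836.2

The lighter particle has larger velocity uncertainty because Δv ∝ 1/m.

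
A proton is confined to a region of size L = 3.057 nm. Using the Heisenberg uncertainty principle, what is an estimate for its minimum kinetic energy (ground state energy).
555.090 neV

Using the uncertainty principle to estimate ground state energy:

1. The position uncertainty is approximately the confinement size:
   Δx ≈ L = 3.057e-09 m

2. From ΔxΔp ≥ ℏ/2, the minimum momentum uncertainty is:
   Δp ≈ ℏ/(2L) = 1.725e-26 kg·m/s

3. The kinetic energy is approximately:
   KE ≈ (Δp)²/(2m) = (1.725e-26)²/(2 × 1.673e-27 kg)
   KE ≈ 8.894e-26 J = 555.090 neV

This is an order-of-magnitude estimate of the ground state energy.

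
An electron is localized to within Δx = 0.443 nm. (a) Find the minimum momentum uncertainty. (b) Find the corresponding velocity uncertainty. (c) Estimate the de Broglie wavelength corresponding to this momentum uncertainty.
(a) Δp_min = 1.190 × 10^-25 kg·m/s
(b) Δv_min = 130.663 km/s
(c) λ_dB = 5.567 nm

Step-by-step:

(a) From the uncertainty principle:
Δp_min = ℏ/(2Δx) = (1.055e-34 J·s)/(2 × 4.430e-10 m) = 1.190e-25 kg·m/s

(b) The velocity uncertainty:
Δv = Δp/m = (1.190e-25 kg·m/s)/(9.109e-31 kg) = 1.307e+05 m/s = 130.663 km/s

(c) The de Broglie wavelength for this momentum:
λ = h/p = (6.626e-34 J·s)/(1.190e-25 kg·m/s) = 5.567e-09 m = 5.567 nm

Note: The de Broglie wavelength is comparable to the localization size, as expected from wave-particle duality.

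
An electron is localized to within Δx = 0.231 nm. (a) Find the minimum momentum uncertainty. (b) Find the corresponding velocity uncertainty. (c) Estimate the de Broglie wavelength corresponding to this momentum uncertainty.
(a) Δp_min = 2.283 × 10^-25 kg·m/s
(b) Δv_min = 250.579 km/s
(c) λ_dB = 2.903 nm

Step-by-step:

(a) From the uncertainty principle:
Δp_min = ℏ/(2Δx) = (1.055e-34 J·s)/(2 × 2.310e-10 m) = 2.283e-25 kg·m/s

(b) The velocity uncertainty:
Δv = Δp/m = (2.283e-25 kg·m/s)/(9.109e-31 kg) = 2.506e+05 m/s = 250.579 km/s

(c) The de Broglie wavelength for this momentum:
λ = h/p = (6.626e-34 J·s)/(2.283e-25 kg·m/s) = 2.903e-09 m = 2.903 nm

Note: The de Broglie wavelength is comparable to the localization size, as expected from wave-particle duality.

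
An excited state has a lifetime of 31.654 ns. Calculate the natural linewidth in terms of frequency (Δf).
2.514 MHz

Using the energy-time uncertainty principle and E = hf:
ΔEΔt ≥ ℏ/2
hΔf·Δt ≥ ℏ/2

The minimum frequency uncertainty is:
Δf = ℏ/(2hτ) = 1/(4πτ)
Δf = 1/(4π × 3.165e-08 s)
Δf = 2.514e+06 Hz = 2.514 MHz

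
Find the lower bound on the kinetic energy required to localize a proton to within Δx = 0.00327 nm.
485.131 meV

Localizing a particle requires giving it sufficient momentum uncertainty:

1. From uncertainty principle: Δp ≥ ℏ/(2Δx)
   Δp_min = (1.055e-34 J·s) / (2 × 3.270e-12 m)
   Δp_min = 1.612e-23 kg·m/s

2. This momentum uncertainty corresponds to kinetic energy:
   KE ≈ (Δp)²/(2m) = (1.612e-23)²/(2 × 1.673e-27 kg)
   KE = 7.773e-20 J = 485.131 meV

Tighter localization requires more energy.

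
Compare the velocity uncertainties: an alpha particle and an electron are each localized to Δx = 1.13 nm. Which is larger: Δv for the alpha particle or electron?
The electron has the larger minimum velocity uncertainty, by a ratio of 7294.3.

For both particles, Δp_min = ℏ/(2Δx) = 4.666e-26 kg·m/s (same for both).

The velocity uncertainty is Δv = Δp/m:
- alpha particle: Δv = 4.666e-26 / 6.645e-27 = 7.023e+00 m/s = 7.023 m/s
- electron: Δv = 4.666e-26 / 9.109e-31 = 5.122e+04 m/s = 51.225 km/s

Ratio: 5.122e+04 / 7.023e+00 = 7294.3

The lighter particle has larger velocity uncertainty because Δv ∝ 1/m.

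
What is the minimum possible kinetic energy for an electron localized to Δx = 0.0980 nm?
991.770 meV

Localizing a particle requires giving it sufficient momentum uncertainty:

1. From uncertainty principle: Δp ≥ ℏ/(2Δx)
   Δp_min = (1.055e-34 J·s) / (2 × 9.800e-11 m)
   Δp_min = 5.380e-25 kg·m/s

2. This momentum uncertainty corresponds to kinetic energy:
   KE ≈ (Δp)²/(2m) = (5.380e-25)²/(2 × 9.109e-31 kg)
   KE = 1.589e-19 J = 991.770 meV

Tighter localization requires more energy.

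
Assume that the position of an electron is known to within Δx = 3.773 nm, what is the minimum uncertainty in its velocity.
15.342 km/s

Using the Heisenberg uncertainty principle and Δp = mΔv:
ΔxΔp ≥ ℏ/2
Δx(mΔv) ≥ ℏ/2

The minimum uncertainty in velocity is:
Δv_min = ℏ/(2mΔx)
Δv_min = (1.055e-34 J·s) / (2 × 9.109e-31 kg × 3.773e-09 m)
Δv_min = 1.534e+04 m/s = 15.342 km/s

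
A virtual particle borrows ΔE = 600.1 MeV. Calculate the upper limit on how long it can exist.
5.484 × 10^-25 s

Using the energy-time uncertainty principle:
ΔEΔt ≥ ℏ/2

For a virtual particle borrowing energy ΔE, the maximum lifetime is:
Δt_max = ℏ/(2ΔE)

Converting energy:
ΔE = 600.1 MeV = 9.615e-11 J

Δt_max = (1.055e-34 J·s) / (2 × 9.615e-11 J)
Δt_max = 5.484e-25 s = 5.484 × 10^-25 s

Virtual particles with higher borrowed energy exist for shorter times.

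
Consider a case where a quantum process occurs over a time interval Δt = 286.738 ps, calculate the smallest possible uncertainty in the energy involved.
1.148 μeV

Using the energy-time uncertainty principle:
ΔEΔt ≥ ℏ/2

The minimum uncertainty in energy is:
ΔE_min = ℏ/(2Δt)
ΔE_min = (1.055e-34 J·s) / (2 × 2.867e-10 s)
ΔE_min = 1.839e-25 J = 1.148 μeV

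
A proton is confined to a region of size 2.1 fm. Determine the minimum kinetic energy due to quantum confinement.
1.176 MeV

Using the uncertainty principle:

1. Position uncertainty: Δx ≈ 2.100e-15 m
2. Minimum momentum uncertainty: Δp = ℏ/(2Δx) = 2.511e-20 kg·m/s
3. Minimum kinetic energy:
   KE = (Δp)²/(2m) = (2.511e-20)²/(2 × 1.673e-27 kg)
   KE = 1.885e-13 J = 1.176 MeV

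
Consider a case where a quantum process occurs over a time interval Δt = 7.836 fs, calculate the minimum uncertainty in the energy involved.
41.999 meV

Using the energy-time uncertainty principle:
ΔEΔt ≥ ℏ/2

The minimum uncertainty in energy is:
ΔE_min = ℏ/(2Δt)
ΔE_min = (1.055e-34 J·s) / (2 × 7.836e-15 s)
ΔE_min = 6.729e-21 J = 41.999 meV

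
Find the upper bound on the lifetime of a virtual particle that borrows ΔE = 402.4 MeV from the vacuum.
8.179 × 10^-25 s

Using the energy-time uncertainty principle:
ΔEΔt ≥ ℏ/2

For a virtual particle borrowing energy ΔE, the maximum lifetime is:
Δt_max = ℏ/(2ΔE)

Converting energy:
ΔE = 402.4 MeV = 6.447e-11 J

Δt_max = (1.055e-34 J·s) / (2 × 6.447e-11 J)
Δt_max = 8.179e-25 s = 8.179 × 10^-25 s

Virtual particles with higher borrowed energy exist for shorter times.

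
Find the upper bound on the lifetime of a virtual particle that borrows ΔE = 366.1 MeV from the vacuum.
8.990 × 10^-25 s

Using the energy-time uncertainty principle:
ΔEΔt ≥ ℏ/2

For a virtual particle borrowing energy ΔE, the maximum lifetime is:
Δt_max = ℏ/(2ΔE)

Converting energy:
ΔE = 366.1 MeV = 5.866e-11 J

Δt_max = (1.055e-34 J·s) / (2 × 5.866e-11 J)
Δt_max = 8.990e-25 s = 8.990 × 10^-25 s

Virtual particles with higher borrowed energy exist for shorter times.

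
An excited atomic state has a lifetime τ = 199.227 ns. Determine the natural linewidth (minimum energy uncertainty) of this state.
1.652 neV

Using the energy-time uncertainty principle:
ΔEΔt ≥ ℏ/2

The lifetime τ represents the time uncertainty Δt.
The natural linewidth (minimum energy uncertainty) is:

ΔE = ℏ/(2τ)
ΔE = (1.055e-34 J·s) / (2 × 1.992e-07 s)
ΔE = 2.647e-28 J = 1.652 neV

This natural linewidth limits the precision of spectroscopic measurements.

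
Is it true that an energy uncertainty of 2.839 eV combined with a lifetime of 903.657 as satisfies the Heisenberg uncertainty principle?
Yes, it satisfies the uncertainty relation.

Calculate the product ΔEΔt:
ΔE = 2.839 eV = 4.549e-19 J
ΔEΔt = (4.549e-19 J) × (9.037e-16 s)
ΔEΔt = 4.110e-34 J·s

Compare to the minimum allowed value ℏ/2:
ℏ/2 = 5.273e-35 J·s

Since ΔEΔt = 4.110e-34 J·s ≥ 5.273e-35 J·s = ℏ/2,
this satisfies the uncertainty relation.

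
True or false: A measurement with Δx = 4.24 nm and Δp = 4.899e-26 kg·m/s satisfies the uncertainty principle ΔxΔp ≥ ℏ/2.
Yes, it satisfies the uncertainty principle.

Calculate the product ΔxΔp:
ΔxΔp = (4.240e-09 m) × (4.899e-26 kg·m/s)
ΔxΔp = 2.077e-34 J·s

Compare to the minimum allowed value ℏ/2:
ℏ/2 = 5.273e-35 J·s

Since ΔxΔp = 2.077e-34 J·s ≥ 5.273e-35 J·s = ℏ/2,
the measurement satisfies the uncertainty principle.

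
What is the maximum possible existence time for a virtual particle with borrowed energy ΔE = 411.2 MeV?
8.004 × 10^-25 s

Using the energy-time uncertainty principle:
ΔEΔt ≥ ℏ/2

For a virtual particle borrowing energy ΔE, the maximum lifetime is:
Δt_max = ℏ/(2ΔE)

Converting energy:
ΔE = 411.2 MeV = 6.588e-11 J

Δt_max = (1.055e-34 J·s) / (2 × 6.588e-11 J)
Δt_max = 8.004e-25 s = 8.004 × 10^-25 s

Virtual particles with higher borrowed energy exist for shorter times.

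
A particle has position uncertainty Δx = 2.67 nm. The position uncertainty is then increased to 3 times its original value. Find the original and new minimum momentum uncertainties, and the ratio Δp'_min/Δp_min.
Original Δp_min = 1.975 × 10^-26 kg·m/s; new Δp'_min = 6.583 × 10^-27 kg·m/s; ratio Δp'_min/Δp_min = 1/3.

From the uncertainty principle ΔxΔp ≥ ℏ/2, the minimum momentum uncertainty is Δp_min = ℏ/(2Δx).

Original (Δx = 2.67 nm = 2.670e-09 m):
Δp_min = (1.055e-34 J·s)/(2 × 2.670e-09 m) = 1.975e-26 kg·m/s

When Δx → 3Δx:
Δp'_min = ℏ/(2 × 3Δx) = (1/3) × ℏ/(2Δx) = (1/3) × Δp_min
Δp'_min = 1/3 × 1.975e-26 kg·m/s = 6.583e-27 kg·m/s

Since Δp_min ∝ 1/Δx, when Δx is increased to 3 times its original value, Δp_min decreases to 1/3 of its original value.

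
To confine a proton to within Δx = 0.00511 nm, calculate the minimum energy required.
198.661 meV

Localizing a particle requires giving it sufficient momentum uncertainty:

1. From uncertainty principle: Δp ≥ ℏ/(2Δx)
   Δp_min = (1.055e-34 J·s) / (2 × 5.110e-12 m)
   Δp_min = 1.032e-23 kg·m/s

2. This momentum uncertainty corresponds to kinetic energy:
   KE ≈ (Δp)²/(2m) = (1.032e-23)²/(2 × 1.673e-27 kg)
   KE = 3.183e-20 J = 198.661 meV

Tighter localization requires more energy.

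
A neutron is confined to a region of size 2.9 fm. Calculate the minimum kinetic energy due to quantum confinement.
615.971 keV

Using the uncertainty principle:

1. Position uncertainty: Δx ≈ 2.900e-15 m
2. Minimum momentum uncertainty: Δp = ℏ/(2Δx) = 1.818e-20 kg·m/s
3. Minimum kinetic energy:
   KE = (Δp)²/(2m) = (1.818e-20)²/(2 × 1.675e-27 kg)
   KE = 9.869e-14 J = 615.971 keV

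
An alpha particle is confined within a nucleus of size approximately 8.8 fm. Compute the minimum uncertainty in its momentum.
5.992 × 10^-21 kg·m/s

Using the Heisenberg uncertainty principle:
ΔxΔp ≥ ℏ/2

With Δx ≈ L = 8.800e-15 m (the confinement size):
Δp_min = ℏ/(2Δx)
Δp_min = (1.055e-34 J·s) / (2 × 8.800e-15 m)
Δp_min = 5.992e-21 kg·m/s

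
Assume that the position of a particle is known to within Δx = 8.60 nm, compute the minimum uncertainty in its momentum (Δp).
6.131 × 10^-27 kg·m/s

Using the Heisenberg uncertainty principle:
ΔxΔp ≥ ℏ/2

The minimum uncertainty in momentum is:
Δp_min = ℏ/(2Δx)
Δp_min = (1.055e-34 J·s) / (2 × 8.600e-09 m)
Δp_min = 6.131e-27 kg·m/s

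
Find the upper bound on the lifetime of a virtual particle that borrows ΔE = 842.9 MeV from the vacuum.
3.904 × 10^-25 s

Using the energy-time uncertainty principle:
ΔEΔt ≥ ℏ/2

For a virtual particle borrowing energy ΔE, the maximum lifetime is:
Δt_max = ℏ/(2ΔE)

Converting energy:
ΔE = 842.9 MeV = 1.350e-10 J

Δt_max = (1.055e-34 J·s) / (2 × 1.350e-10 J)
Δt_max = 3.904e-25 s = 3.904 × 10^-25 s

Virtual particles with higher borrowed energy exist for shorter times.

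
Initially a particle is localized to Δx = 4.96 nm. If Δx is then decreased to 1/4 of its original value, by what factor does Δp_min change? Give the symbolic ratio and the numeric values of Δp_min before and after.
Original Δp_min = 1.063 × 10^-26 kg·m/s; new Δp'_min = 4.252 × 10^-26 kg·m/s; ratio Δp'_min/Δp_min = 4.

From the uncertainty principle ΔxΔp ≥ ℏ/2, the minimum momentum uncertainty is Δp_min = ℏ/(2Δx).

Original (Δx = 4.96 nm = 4.960e-09 m):
Δp_min = (1.055e-34 J·s)/(2 × 4.960e-09 m) = 1.063e-26 kg·m/s

When Δx → (1/4)Δx:
Δp'_min = ℏ/(2 × (1/4)Δx) = 4 × ℏ/(2Δx) = 4 × Δp_min
Δp'_min = 4 × 1.063e-26 kg·m/s = 4.252e-26 kg·m/s

Since Δp_min ∝ 1/Δx, when Δx is decreased to 1/4 of its original value, Δp_min increases to 4 times its original value.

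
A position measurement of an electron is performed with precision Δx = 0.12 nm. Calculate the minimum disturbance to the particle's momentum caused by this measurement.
4.394 × 10^-25 kg·m/s

The uncertainty principle implies that measuring position disturbs momentum:
ΔxΔp ≥ ℏ/2

When we measure position with precision Δx, we necessarily introduce a momentum uncertainty:
Δp ≥ ℏ/(2Δx)
Δp_min = (1.055e-34 J·s) / (2 × 1.200e-10 m)
Δp_min = 4.394e-25 kg·m/s

The more precisely we measure position, the greater the momentum disturbance.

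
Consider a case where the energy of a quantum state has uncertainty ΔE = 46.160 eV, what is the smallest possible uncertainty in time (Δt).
7.130 as

Using the energy-time uncertainty principle:
ΔEΔt ≥ ℏ/2

The minimum uncertainty in time is:
Δt_min = ℏ/(2ΔE)
Δt_min = (1.055e-34 J·s) / (2 × 7.396e-18 J)
Δt_min = 7.130e-18 s = 7.130 as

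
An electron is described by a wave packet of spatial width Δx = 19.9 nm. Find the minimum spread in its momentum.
2.650 × 10^-27 kg·m/s

For a wave packet, the spatial width Δx and momentum spread Δp are related by the uncertainty principle:
ΔxΔp ≥ ℏ/2

The minimum momentum spread is:
Δp_min = ℏ/(2Δx)
Δp_min = (1.055e-34 J·s) / (2 × 1.990e-08 m)
Δp_min = 2.650e-27 kg·m/s

A wave packet cannot have both a well-defined position and well-defined momentum.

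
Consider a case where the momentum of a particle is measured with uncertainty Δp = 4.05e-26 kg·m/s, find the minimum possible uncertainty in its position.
1.302 nm

Using the Heisenberg uncertainty principle:
ΔxΔp ≥ ℏ/2

The minimum uncertainty in position is:
Δx_min = ℏ/(2Δp)
Δx_min = (1.055e-34 J·s) / (2 × 4.050e-26 kg·m/s)
Δx_min = 1.302e-09 m = 1.302 nm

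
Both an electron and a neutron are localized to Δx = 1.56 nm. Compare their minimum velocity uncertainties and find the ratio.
The electron has the larger minimum velocity uncertainty, by a ratio of 1838.7.

For both particles, Δp_min = ℏ/(2Δx) = 3.380e-26 kg·m/s (same for both).

The velocity uncertainty is Δv = Δp/m:
- electron: Δv = 3.380e-26 / 9.109e-31 = 3.711e+04 m/s = 37.105 km/s
- neutron: Δv = 3.380e-26 / 1.675e-27 = 2.018e+01 m/s = 20.180 m/s

Ratio: 3.711e+04 / 2.018e+01 = 1838.7

The lighter particle has larger velocity uncertainty because Δv ∝ 1/m.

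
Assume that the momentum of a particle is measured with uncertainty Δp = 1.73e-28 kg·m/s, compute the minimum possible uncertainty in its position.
304.790 nm

Using the Heisenberg uncertainty principle:
ΔxΔp ≥ ℏ/2

The minimum uncertainty in position is:
Δx_min = ℏ/(2Δp)
Δx_min = (1.055e-34 J·s) / (2 × 1.730e-28 kg·m/s)
Δx_min = 3.048e-07 m = 304.790 nm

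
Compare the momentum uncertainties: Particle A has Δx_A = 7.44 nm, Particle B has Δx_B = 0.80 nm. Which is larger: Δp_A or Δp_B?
Particle B has the larger minimum momentum uncertainty, by a factor of 9.30.

For each particle, the minimum momentum uncertainty is Δp_min = ℏ/(2Δx):

Particle A: Δp_A = ℏ/(2×7.440e-09 m) = 7.087e-27 kg·m/s
Particle B: Δp_B = ℏ/(2×8.000e-10 m) = 6.591e-26 kg·m/s

Ratio: Δp_B/Δp_A = 9.30

Since Δp_min ∝ 1/Δx, the particle with smaller position uncertainty (B) has larger momentum uncertainty.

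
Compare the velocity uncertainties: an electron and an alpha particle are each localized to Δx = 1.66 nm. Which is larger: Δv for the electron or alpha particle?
The electron has the larger minimum velocity uncertainty, by a ratio of 7294.3.

For both particles, Δp_min = ℏ/(2Δx) = 3.176e-26 kg·m/s (same for both).

The velocity uncertainty is Δv = Δp/m:
- electron: Δv = 3.176e-26 / 9.109e-31 = 3.487e+04 m/s = 34.870 km/s
- alpha particle: Δv = 3.176e-26 / 6.645e-27 = 4.780e+00 m/s = 4.780 m/s

Ratio: 3.487e+04 / 4.780e+00 = 7294.3

The lighter particle has larger velocity uncertainty because Δv ∝ 1/m.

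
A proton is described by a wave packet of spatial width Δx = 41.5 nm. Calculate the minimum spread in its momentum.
1.271 × 10^-27 kg·m/s

For a wave packet, the spatial width Δx and momentum spread Δp are related by the uncertainty principle:
ΔxΔp ≥ ℏ/2

The minimum momentum spread is:
Δp_min = ℏ/(2Δx)
Δp_min = (1.055e-34 J·s) / (2 × 4.150e-08 m)
Δp_min = 1.271e-27 kg·m/s

A wave packet cannot have both a well-defined position and well-defined momentum.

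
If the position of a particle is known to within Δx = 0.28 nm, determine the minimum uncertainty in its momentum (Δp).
1.883 × 10^-25 kg·m/s

Using the Heisenberg uncertainty principle:
ΔxΔp ≥ ℏ/2

The minimum uncertainty in momentum is:
Δp_min = ℏ/(2Δx)
Δp_min = (1.055e-34 J·s) / (2 × 2.800e-10 m)
Δp_min = 1.883e-25 kg·m/s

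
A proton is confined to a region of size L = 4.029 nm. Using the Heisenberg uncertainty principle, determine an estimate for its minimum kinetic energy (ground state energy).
319.565 neV

Using the uncertainty principle to estimate ground state energy:

1. The position uncertainty is approximately the confinement size:
   Δx ≈ L = 4.029e-09 m

2. From ΔxΔp ≥ ℏ/2, the minimum momentum uncertainty is:
   Δp ≈ ℏ/(2L) = 1.309e-26 kg·m/s

3. The kinetic energy is approximately:
   KE ≈ (Δp)²/(2m) = (1.309e-26)²/(2 × 1.673e-27 kg)
   KE ≈ 5.120e-26 J = 319.565 neV

This is an order-of-magnitude estimate of the ground state energy.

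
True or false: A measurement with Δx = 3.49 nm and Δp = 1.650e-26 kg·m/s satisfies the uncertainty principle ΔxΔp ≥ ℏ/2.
Yes, it satisfies the uncertainty principle.

Calculate the product ΔxΔp:
ΔxΔp = (3.490e-09 m) × (1.650e-26 kg·m/s)
ΔxΔp = 5.759e-35 J·s

Compare to the minimum allowed value ℏ/2:
ℏ/2 = 5.273e-35 J·s

Since ΔxΔp = 5.759e-35 J·s ≥ 5.273e-35 J·s = ℏ/2,
the measurement satisfies the uncertainty principle.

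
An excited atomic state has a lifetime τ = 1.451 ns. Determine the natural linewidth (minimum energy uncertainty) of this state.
226.813 neV

Using the energy-time uncertainty principle:
ΔEΔt ≥ ℏ/2

The lifetime τ represents the time uncertainty Δt.
The natural linewidth (minimum energy uncertainty) is:

ΔE = ℏ/(2τ)
ΔE = (1.055e-34 J·s) / (2 × 1.451e-09 s)
ΔE = 3.634e-26 J = 226.813 neV

This natural linewidth limits the precision of spectroscopic measurements.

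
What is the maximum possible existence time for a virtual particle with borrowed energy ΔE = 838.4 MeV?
3.925 × 10^-25 s

Using the energy-time uncertainty principle:
ΔEΔt ≥ ℏ/2

For a virtual particle borrowing energy ΔE, the maximum lifetime is:
Δt_max = ℏ/(2ΔE)

Converting energy:
ΔE = 838.4 MeV = 1.343e-10 J

Δt_max = (1.055e-34 J·s) / (2 × 1.343e-10 J)
Δt_max = 3.925e-25 s = 3.925 × 10^-25 s

Virtual particles with higher borrowed energy exist for shorter times.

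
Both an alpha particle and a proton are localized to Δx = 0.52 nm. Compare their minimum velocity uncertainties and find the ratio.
The proton has the larger minimum velocity uncertainty, by a ratio of 4.0.

For both particles, Δp_min = ℏ/(2Δx) = 1.014e-25 kg·m/s (same for both).

The velocity uncertainty is Δv = Δp/m:
- alpha particle: Δv = 1.014e-25 / 6.645e-27 = 1.526e+01 m/s = 15.261 m/s
- proton: Δv = 1.014e-25 / 1.673e-27 = 6.062e+01 m/s = 60.624 m/s

Ratio: 6.062e+01 / 1.526e+01 = 4.0

The lighter particle has larger velocity uncertainty because Δv ∝ 1/m.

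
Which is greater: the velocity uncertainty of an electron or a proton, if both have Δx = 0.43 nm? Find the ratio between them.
The electron has the larger minimum velocity uncertainty, by a ratio of 1836.2.

For both particles, Δp_min = ℏ/(2Δx) = 1.226e-25 kg·m/s (same for both).

The velocity uncertainty is Δv = Δp/m:
- electron: Δv = 1.226e-25 / 9.109e-31 = 1.346e+05 m/s = 134.614 km/s
- proton: Δv = 1.226e-25 / 1.673e-27 = 7.331e+01 m/s = 73.313 m/s

Ratio: 1.346e+05 / 7.331e+01 = 1836.2

The lighter particle has larger velocity uncertainty because Δv ∝ 1/m.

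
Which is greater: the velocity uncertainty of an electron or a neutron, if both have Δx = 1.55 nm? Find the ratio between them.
The electron has the larger minimum velocity uncertainty, by a ratio of 1838.7.

For both particles, Δp_min = ℏ/(2Δx) = 3.402e-26 kg·m/s (same for both).

The velocity uncertainty is Δv = Δp/m:
- electron: Δv = 3.402e-26 / 9.109e-31 = 3.734e+04 m/s = 37.344 km/s
- neutron: Δv = 3.402e-26 / 1.675e-27 = 2.031e+01 m/s = 20.310 m/s

Ratio: 3.734e+04 / 2.031e+01 = 1838.7

The lighter particle has larger velocity uncertainty because Δv ∝ 1/m.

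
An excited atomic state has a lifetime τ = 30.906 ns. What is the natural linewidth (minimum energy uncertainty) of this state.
10.649 neV

Using the energy-time uncertainty principle:
ΔEΔt ≥ ℏ/2

The lifetime τ represents the time uncertainty Δt.
The natural linewidth (minimum energy uncertainty) is:

ΔE = ℏ/(2τ)
ΔE = (1.055e-34 J·s) / (2 × 3.091e-08 s)
ΔE = 1.706e-27 J = 10.649 neV

This natural linewidth limits the precision of spectroscopic measurements.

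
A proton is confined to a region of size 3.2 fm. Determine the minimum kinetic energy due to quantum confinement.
506.587 keV

Using the uncertainty principle:

1. Position uncertainty: Δx ≈ 3.200e-15 m
2. Minimum momentum uncertainty: Δp = ℏ/(2Δx) = 1.648e-20 kg·m/s
3. Minimum kinetic energy:
   KE = (Δp)²/(2m) = (1.648e-20)²/(2 × 1.673e-27 kg)
   KE = 8.116e-14 J = 506.587 keV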